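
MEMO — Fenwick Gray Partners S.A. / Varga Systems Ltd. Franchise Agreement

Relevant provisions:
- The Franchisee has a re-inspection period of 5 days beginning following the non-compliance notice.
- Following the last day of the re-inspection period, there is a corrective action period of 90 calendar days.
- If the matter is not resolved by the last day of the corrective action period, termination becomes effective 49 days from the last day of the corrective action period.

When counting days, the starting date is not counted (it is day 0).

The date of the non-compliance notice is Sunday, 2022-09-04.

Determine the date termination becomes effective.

2023-01-26

Adding 5 calendar days to 2022-09-04 gives 2022-09-09, which is the last day of the re-inspection period.
The last day of the corrective action period: 90 calendar days after 2022-09-09 is 2022-12-08.
The date termination becomes effective: 2022-12-08 + 49 days = 2023-01-26.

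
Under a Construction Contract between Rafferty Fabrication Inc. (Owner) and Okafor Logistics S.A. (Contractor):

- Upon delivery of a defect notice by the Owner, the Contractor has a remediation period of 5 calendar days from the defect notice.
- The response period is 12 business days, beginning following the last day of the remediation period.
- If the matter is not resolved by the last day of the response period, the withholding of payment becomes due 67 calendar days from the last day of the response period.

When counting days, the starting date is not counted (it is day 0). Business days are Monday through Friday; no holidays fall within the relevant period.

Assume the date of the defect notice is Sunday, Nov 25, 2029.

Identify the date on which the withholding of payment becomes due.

Feb 23, 2030

Adding 5 calendar days to Nov 25, 2029 gives Nov 30, 2029, which is the last day of the remediation period.
The last day of the response period: counting 12 business days from Friday, Nov 30, 2029 (Dec 3, Dec 4, Dec 5, Dec 6, …, Dec 14, Dec 17, Dec 18, skipping weekends) reaches Tuesday, Dec 18, 2029.
Adding 67 calendar days to Dec 18, 2029 gives Feb 23, 2030, which is the date on which the withholding of payment becomes due.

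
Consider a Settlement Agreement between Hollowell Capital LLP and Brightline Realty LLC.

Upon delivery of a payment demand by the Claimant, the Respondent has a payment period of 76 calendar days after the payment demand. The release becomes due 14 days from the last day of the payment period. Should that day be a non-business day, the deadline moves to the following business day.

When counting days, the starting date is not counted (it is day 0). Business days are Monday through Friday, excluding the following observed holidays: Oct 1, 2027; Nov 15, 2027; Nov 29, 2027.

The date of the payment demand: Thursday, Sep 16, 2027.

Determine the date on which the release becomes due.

Dec 15, 2027

The last day of the payment period: Sep 16, 2027 + 76 days = Dec 1, 2027.
Adding 14 calendar days to Dec 1, 2027 gives Dec 15, 2027, which is the date on which the release becomes due. Dec 15, 2027 is a Wednesday and is not a listed holiday, so no roll-forward applies.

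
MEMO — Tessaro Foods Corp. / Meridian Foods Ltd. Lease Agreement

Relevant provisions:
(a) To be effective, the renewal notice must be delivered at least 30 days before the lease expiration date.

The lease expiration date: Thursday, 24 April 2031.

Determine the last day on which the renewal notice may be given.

25 March 2031

24 April 2031 minus 30 days is 25 March 2031.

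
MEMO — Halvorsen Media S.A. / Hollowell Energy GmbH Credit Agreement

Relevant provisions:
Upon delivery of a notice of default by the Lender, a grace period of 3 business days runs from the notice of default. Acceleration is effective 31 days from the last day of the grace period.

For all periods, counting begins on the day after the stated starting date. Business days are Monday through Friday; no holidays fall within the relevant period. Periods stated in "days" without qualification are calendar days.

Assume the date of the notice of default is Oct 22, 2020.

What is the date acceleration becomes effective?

The last day of the grace period: 3 business days after Thursday, Oct 22, 2020, skipping weekends — Oct 23, Oct 26, Oct 27 — lands on Tuesday, Oct 27, 2020.
The date acceleration becomes effective: 31 calendar days after Oct 27, 2020 is Nov 27, 2020.

Nov 27, 2020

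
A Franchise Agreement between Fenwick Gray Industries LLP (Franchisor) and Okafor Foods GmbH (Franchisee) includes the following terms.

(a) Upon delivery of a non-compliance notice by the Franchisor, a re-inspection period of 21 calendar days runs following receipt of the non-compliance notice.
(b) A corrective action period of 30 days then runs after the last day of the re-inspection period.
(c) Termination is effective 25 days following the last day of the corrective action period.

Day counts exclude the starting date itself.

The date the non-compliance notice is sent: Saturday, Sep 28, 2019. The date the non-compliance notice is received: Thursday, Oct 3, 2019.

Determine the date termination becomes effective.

Dec 18, 2019

Adding 21 calendar days to Oct 3, 2019 gives Oct 24, 2019, which is the last day of the re-inspection period.
Adding 30 calendar days to Oct 24, 2019 gives Nov 23, 2019, which is the last day of the corrective action period.
The date termination becomes effective: Nov 23, 2019 + 25 days = Dec 18, 2019.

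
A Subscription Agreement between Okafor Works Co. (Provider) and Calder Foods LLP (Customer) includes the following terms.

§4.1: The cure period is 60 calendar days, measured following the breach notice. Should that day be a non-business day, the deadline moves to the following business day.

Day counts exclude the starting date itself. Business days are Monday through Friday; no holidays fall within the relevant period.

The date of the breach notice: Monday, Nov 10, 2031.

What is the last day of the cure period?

Adding 60 calendar days to Nov 10, 2031 gives Jan 9, 2032, which is the last day of the cure period. Jan 9, 2032 is a Friday, so no roll-forward applies.

Jan 9, 2032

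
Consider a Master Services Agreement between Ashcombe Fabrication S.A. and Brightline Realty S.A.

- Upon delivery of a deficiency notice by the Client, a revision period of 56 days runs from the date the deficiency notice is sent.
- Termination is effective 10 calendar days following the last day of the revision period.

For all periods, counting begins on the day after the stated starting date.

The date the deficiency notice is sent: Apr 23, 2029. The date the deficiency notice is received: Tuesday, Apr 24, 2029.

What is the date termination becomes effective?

The last day of the revision period: Apr 23, 2029 + 56 days = Jun 18, 2029.
The date termination becomes effective: 10 calendar days after Jun 18, 2029 is Jun 28, 2029.

Jun 28, 2029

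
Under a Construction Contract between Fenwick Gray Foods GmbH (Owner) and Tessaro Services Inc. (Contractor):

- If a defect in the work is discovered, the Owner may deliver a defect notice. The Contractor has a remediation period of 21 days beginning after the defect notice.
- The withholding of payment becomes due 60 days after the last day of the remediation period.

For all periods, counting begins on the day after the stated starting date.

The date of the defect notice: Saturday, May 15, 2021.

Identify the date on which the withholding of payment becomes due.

Aug 4, 2021

The last day of the remediation period: 21 calendar days after May 15, 2021 is Jun 5, 2021.
Adding 60 calendar days to Jun 5, 2021 gives Aug 4, 2021, which is the date on which the withholding of payment becomes due.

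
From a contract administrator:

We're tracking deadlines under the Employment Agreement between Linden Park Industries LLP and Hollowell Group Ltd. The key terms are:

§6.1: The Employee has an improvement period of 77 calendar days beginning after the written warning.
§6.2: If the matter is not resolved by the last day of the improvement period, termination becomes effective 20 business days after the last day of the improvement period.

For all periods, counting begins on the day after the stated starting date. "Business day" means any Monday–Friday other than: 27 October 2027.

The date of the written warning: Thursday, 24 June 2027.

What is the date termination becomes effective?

7 October 2027

Adding 77 calendar days to 24 June 2027 gives 9 September 2027, which is the last day of the improvement period.
The date termination becomes effective: counting 20 business days from Thursday, 9 September 2027 (Sep 10, Sep 13, Sep 14, Sep 15, …, Oct 5, Oct 6, Oct 7, skipping weekends) reaches Thursday, 7 October 2027.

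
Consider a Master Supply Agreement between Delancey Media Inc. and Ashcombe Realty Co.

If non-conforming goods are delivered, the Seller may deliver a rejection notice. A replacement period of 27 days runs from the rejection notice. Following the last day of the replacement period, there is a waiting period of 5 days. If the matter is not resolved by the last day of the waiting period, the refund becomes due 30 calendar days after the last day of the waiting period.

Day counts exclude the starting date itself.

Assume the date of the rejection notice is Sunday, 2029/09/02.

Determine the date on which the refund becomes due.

Adding 27 calendar days to 2029/09/02 gives 2029/09/29, which is the last day of the replacement period.
The last day of the waiting period: 5 calendar days after 2029/09/29 is 2029/10/04.
The date on which the refund becomes due: 2029/10/04 + 30 days = 2029/11/03.

2029/11/03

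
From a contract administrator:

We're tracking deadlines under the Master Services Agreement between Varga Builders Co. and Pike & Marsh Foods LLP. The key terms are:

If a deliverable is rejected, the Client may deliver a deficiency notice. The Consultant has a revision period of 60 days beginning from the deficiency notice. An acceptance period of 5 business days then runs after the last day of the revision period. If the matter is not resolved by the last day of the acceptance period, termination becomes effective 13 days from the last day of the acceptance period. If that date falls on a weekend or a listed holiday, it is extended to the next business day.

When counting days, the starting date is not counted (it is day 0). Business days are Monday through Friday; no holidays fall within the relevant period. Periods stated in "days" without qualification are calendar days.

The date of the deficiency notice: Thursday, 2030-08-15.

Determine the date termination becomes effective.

2030-11-04

The last day of the revision period: 60 calendar days after 2030-08-15 is 2030-10-14.
From Monday, 2030-10-14, 5 business days (Oct 15, Oct 16, Oct 17, Oct 18, Oct 21, skipping weekends) brings us to Monday, 2030-10-21, which is the last day of the acceptance period.
The date termination becomes effective: 13 calendar days after 2030-10-21 is 2030-11-03. That falls on a Sunday, so it rolls to the next business day, Monday, 2030-11-04.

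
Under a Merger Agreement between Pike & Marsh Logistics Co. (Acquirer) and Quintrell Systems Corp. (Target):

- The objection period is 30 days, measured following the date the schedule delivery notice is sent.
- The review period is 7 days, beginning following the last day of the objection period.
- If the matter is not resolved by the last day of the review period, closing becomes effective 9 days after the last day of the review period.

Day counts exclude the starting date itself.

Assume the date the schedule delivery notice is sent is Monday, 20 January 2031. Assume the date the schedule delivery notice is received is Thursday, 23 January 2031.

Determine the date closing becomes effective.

7 March 2031

The last day of the objection period: 30 calendar days after 20 January 2031 is 19 February 2031.
Adding 7 calendar days to 19 February 2031 gives 26 February 2031, which is the last day of the review period.
The date closing becomes effective: 9 calendar days after 26 February 2031 is 7 March 2031.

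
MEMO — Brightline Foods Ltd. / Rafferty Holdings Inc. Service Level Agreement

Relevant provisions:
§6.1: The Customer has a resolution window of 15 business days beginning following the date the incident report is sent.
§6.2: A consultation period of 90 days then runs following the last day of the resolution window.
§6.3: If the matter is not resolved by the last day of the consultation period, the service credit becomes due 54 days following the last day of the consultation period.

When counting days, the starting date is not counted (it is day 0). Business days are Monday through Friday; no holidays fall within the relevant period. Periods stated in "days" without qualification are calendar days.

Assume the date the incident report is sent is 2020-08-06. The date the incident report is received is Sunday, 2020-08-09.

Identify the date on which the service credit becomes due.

The last day of the resolution window: counting 15 business days from Thursday, 2020-08-06 (Aug 7, Aug 10, Aug 11, Aug 12, …, Aug 25, Aug 26, Aug 27, skipping weekends) reaches Thursday, 2020-08-27.
Adding 90 calendar days to 2020-08-27 gives 2020-11-25, which is the last day of the consultation period.
The date on which the service credit becomes due: 2020-11-25 + 54 days = 2021-01-18.

2021-01-18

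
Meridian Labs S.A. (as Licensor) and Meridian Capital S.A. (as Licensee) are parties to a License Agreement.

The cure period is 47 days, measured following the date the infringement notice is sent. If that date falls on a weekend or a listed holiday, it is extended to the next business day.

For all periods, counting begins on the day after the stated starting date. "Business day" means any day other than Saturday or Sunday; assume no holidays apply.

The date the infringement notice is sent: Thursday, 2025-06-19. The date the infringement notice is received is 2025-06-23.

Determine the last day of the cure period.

2025-08-05

The last day of the cure period: 47 calendar days after 2025-06-19 is 2025-08-05. 2025-08-05 is a Tuesday, so no roll-forward applies.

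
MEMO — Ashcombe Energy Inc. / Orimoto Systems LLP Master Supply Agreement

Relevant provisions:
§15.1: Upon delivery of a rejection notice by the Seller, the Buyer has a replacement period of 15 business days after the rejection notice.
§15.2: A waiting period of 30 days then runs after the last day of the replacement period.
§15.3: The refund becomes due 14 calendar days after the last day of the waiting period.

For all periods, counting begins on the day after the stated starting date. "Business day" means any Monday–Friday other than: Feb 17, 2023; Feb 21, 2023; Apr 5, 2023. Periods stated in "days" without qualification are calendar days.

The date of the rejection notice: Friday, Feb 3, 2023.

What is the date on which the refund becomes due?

The last day of the replacement period: counting 15 business days from Friday, Feb 3, 2023 (Feb 6, Feb 7, Feb 8, Feb 9, …, Feb 24, Feb 27, Feb 28, skipping weekends and the listed holidays on Feb 17, Feb 21) reaches Tuesday, Feb 28, 2023.
Adding 30 calendar days to Feb 28, 2023 gives Mar 30, 2023, which is the last day of the waiting period.
The date on which the refund becomes due: Mar 30, 2023 + 14 days = Apr 13, 2023.

Apr 13, 2023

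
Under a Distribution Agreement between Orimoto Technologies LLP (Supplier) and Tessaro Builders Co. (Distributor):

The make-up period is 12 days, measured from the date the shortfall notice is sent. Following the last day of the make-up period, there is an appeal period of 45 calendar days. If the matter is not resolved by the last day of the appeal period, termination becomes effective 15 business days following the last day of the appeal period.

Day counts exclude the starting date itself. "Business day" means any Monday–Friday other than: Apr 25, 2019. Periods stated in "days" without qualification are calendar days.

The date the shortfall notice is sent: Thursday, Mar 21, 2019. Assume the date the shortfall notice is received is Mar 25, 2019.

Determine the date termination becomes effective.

The last day of the make-up period: 12 calendar days after Mar 21, 2019 is Apr 2, 2019.
Adding 45 calendar days to Apr 2, 2019 gives May 17, 2019, which is the last day of the appeal period.
The date termination becomes effective: 15 business days after Friday, May 17, 2019, skipping weekends — May 20, May 21, May 22, May 23, …, Jun 5, Jun 6, Jun 7 — lands on Friday, Jun 7, 2019.

Jun 7, 2019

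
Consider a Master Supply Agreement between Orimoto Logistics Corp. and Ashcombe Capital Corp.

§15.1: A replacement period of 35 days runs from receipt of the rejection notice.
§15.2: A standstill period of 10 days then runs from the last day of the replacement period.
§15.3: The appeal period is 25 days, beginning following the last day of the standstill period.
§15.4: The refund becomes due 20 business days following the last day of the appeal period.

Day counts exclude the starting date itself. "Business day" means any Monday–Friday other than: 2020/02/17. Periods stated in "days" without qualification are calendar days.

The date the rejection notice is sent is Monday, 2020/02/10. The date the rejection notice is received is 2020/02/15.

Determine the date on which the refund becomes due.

2020/05/22

The last day of the replacement period: 2020/02/15 + 35 days = 2020/03/21.
The last day of the standstill period: 2020/03/21 + 10 days = 2020/03/31.
Adding 25 calendar days to 2020/03/31 gives 2020/04/25, which is the last day of the appeal period.
The date on which the refund becomes due: counting 20 business days from Saturday, 2020/04/25 (Apr 27, Apr 28, Apr 29, Apr 30, …, May 20, May 21, May 22, skipping weekends) reaches Friday, 2020/05/22.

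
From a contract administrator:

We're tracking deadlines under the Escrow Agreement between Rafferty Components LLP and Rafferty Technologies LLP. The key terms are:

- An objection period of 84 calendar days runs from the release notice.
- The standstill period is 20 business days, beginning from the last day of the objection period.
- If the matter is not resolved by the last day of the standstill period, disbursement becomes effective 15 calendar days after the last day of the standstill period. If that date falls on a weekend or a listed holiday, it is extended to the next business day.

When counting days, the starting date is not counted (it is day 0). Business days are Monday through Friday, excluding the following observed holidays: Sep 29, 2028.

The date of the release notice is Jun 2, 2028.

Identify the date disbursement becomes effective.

Adding 84 calendar days to Jun 2, 2028 gives Aug 25, 2028, which is the last day of the objection period.
From Friday, Aug 25, 2028, 20 business days (Aug 28, Aug 29, Aug 30, Aug 31, …, Sep 20, Sep 21, Sep 22, skipping weekends) brings us to Friday, Sep 22, 2028, which is the last day of the standstill period.
Adding 15 calendar days to Sep 22, 2028 gives Oct 7, 2028, which is the date disbursement becomes effective. That falls on a Saturday, so it rolls to the next business day, Monday, Oct 9, 2028.

Oct 9, 2028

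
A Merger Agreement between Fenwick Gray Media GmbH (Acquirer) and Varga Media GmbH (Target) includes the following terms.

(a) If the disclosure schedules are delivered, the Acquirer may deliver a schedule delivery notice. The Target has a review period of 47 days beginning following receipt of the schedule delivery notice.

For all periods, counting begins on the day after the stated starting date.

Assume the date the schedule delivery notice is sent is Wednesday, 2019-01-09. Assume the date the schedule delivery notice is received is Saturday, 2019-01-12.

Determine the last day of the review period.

2019-02-28

Adding 47 calendar days to 2019-01-12 gives 2019-02-28, which is the last day of the review period.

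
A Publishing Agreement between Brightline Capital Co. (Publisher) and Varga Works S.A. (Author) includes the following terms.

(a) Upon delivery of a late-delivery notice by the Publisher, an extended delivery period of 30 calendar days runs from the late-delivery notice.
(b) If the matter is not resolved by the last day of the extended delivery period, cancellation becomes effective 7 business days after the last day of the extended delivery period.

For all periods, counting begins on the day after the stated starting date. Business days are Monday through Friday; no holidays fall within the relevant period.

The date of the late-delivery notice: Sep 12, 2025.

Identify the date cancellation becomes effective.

The last day of the extended delivery period: 30 calendar days after Sep 12, 2025 is Oct 12, 2025.
The date cancellation becomes effective: 7 business days after Sunday, Oct 12, 2025, skipping weekends — Oct 13, Oct 14, Oct 15, Oct 16, Oct 17, Oct 20, Oct 21 — lands on Tuesday, Oct 21, 2025.

Oct 21, 2025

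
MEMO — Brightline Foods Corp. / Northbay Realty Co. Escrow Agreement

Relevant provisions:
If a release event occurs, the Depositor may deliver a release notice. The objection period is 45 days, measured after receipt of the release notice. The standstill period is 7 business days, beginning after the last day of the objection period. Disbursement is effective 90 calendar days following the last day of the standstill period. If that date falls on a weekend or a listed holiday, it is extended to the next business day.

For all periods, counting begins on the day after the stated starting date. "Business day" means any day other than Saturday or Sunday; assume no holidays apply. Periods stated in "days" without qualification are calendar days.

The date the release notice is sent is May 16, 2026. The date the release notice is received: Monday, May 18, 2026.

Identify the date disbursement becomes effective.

Adding 45 calendar days to May 18, 2026 gives July 2, 2026, which is the last day of the objection period.
From Thursday, July 2, 2026, 7 business days (Jul 3, Jul 6, Jul 7, Jul 8, Jul 9, Jul 10, Jul 13, skipping weekends) brings us to Monday, July 13, 2026, which is the last day of the standstill period.
Adding 90 calendar days to July 13, 2026 gives October 11, 2026, which is the date disbursement becomes effective. That falls on a Sunday, so it rolls to the next business day, Monday, October 12, 2026.

October 12, 2026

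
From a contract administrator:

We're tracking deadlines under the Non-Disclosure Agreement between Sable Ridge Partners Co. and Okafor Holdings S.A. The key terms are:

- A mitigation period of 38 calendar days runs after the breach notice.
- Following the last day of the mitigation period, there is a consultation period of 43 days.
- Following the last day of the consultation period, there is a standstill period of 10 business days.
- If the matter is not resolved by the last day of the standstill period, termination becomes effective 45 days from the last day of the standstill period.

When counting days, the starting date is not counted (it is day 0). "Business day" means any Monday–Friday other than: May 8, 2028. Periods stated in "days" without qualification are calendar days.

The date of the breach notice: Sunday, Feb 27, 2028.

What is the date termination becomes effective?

Jul 16, 2028

The last day of the mitigation period: Feb 27, 2028 + 38 days = Apr 5, 2028.
Adding 43 calendar days to Apr 5, 2028 gives May 18, 2028, which is the last day of the consultation period.
From Thursday, May 18, 2028, 10 business days (May 19, May 22, May 23, May 24, May 25, May 26, May 29, May 30, May 31, Jun 1, skipping weekends) brings us to Thursday, Jun 1, 2028, which is the last day of the standstill period.
The date termination becomes effective: Jun 1, 2028 + 45 days = Jul 16, 2028.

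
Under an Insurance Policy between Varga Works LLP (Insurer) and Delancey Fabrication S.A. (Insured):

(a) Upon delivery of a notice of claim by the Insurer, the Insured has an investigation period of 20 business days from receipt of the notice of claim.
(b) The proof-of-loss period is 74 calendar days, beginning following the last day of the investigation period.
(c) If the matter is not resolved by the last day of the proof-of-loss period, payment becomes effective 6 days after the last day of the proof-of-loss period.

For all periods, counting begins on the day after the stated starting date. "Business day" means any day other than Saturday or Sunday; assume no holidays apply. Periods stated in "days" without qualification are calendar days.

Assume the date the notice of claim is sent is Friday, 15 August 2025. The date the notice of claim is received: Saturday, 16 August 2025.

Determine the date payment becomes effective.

1 December 2025

The last day of the investigation period: 20 business days after Saturday, 16 August 2025, skipping weekends — Aug 18, Aug 19, Aug 20, Aug 21, …, Sep 10, Sep 11, Sep 12 — lands on Friday, 12 September 2025.
The last day of the proof-of-loss period: 12 September 2025 + 74 days = 25 November 2025.
The date payment becomes effective: 25 November 2025 + 6 days = 1 December 2025.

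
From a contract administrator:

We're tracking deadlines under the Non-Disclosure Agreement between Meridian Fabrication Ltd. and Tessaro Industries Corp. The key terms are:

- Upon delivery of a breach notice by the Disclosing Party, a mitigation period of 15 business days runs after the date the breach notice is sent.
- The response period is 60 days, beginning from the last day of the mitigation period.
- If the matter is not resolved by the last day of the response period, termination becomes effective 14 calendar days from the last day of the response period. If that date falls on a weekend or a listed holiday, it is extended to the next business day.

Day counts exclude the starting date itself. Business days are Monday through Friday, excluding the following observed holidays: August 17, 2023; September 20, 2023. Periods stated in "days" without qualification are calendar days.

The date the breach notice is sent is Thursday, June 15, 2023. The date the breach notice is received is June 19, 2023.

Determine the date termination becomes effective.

The last day of the mitigation period: counting 15 business days from Thursday, June 15, 2023 (Jun 16, Jun 19, Jun 20, Jun 21, …, Jul 4, Jul 5, Jul 6, skipping weekends) reaches Thursday, July 6, 2023.
The last day of the response period: 60 calendar days after July 6, 2023 is September 4, 2023.
Adding 14 calendar days to September 4, 2023 gives September 18, 2023, which is the date termination becomes effective. September 18, 2023 is a Monday and is not a listed holiday, so no roll-forward applies.

September 18, 2023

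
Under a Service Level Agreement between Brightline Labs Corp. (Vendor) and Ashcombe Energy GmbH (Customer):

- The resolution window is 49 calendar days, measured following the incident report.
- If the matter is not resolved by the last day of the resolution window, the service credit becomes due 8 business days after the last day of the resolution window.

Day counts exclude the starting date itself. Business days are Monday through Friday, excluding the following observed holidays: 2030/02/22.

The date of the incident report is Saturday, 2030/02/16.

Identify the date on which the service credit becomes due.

The last day of the resolution window: 2030/02/16 + 49 days = 2030/04/06.
From Saturday, 2030/04/06, 8 business days (Apr 8, Apr 9, Apr 10, Apr 11, Apr 12, Apr 15, Apr 16, Apr 17, skipping weekends) brings us to Wednesday, 2030/04/17, which is the date on which the service credit becomes due.

2030/04/17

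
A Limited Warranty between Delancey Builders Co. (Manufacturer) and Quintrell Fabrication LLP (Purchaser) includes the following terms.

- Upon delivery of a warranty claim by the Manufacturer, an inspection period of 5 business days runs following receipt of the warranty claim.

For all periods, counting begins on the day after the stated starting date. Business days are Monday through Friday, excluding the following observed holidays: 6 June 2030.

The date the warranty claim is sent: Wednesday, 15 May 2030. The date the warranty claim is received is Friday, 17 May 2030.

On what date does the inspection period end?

From Friday, 17 May 2030, 5 business days (May 20, May 21, May 22, May 23, May 24, skipping weekends) brings us to Friday, 24 May 2030, which is the last day of the inspection period.

24 May 2030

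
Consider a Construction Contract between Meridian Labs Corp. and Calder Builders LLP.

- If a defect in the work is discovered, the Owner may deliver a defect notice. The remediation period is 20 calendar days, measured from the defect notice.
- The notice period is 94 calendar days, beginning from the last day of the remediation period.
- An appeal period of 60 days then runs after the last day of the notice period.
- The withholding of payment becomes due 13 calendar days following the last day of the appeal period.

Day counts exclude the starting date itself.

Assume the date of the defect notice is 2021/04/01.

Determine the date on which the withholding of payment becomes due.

2021/10/05

The last day of the remediation period: 20 calendar days after 2021/04/01 is 2021/04/21.
The last day of the notice period: 2021/04/21 + 94 days = 2021/07/24.
The last day of the appeal period: 60 calendar days after 2021/07/24 is 2021/09/22.
The date on which the withholding of payment becomes due: 13 calendar days after 2021/09/22 is 2021/10/05.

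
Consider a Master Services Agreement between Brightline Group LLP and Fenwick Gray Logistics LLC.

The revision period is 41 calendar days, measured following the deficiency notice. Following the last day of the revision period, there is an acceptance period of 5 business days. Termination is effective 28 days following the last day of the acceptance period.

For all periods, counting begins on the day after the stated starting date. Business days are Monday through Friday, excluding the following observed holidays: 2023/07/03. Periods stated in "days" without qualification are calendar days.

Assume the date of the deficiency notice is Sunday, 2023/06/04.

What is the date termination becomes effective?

2023/08/18

Adding 41 calendar days to 2023/06/04 gives 2023/07/15, which is the last day of the revision period.
From Saturday, 2023/07/15, 5 business days (Jul 17, Jul 18, Jul 19, Jul 20, Jul 21, skipping weekends) brings us to Friday, 2023/07/21, which is the last day of the acceptance period.
The date termination becomes effective: 2023/07/21 + 28 days = 2023/08/18.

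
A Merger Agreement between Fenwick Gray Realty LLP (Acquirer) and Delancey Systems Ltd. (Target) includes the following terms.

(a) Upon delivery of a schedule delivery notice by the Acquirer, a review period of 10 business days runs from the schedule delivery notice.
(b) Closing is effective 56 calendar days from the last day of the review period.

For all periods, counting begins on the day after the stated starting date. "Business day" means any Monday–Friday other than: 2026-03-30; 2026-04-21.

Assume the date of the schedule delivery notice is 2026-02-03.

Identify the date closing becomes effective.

2026-04-14

From Tuesday, 2026-02-03, 10 business days (Feb 4, Feb 5, Feb 6, Feb 9, Feb 10, Feb 11, Feb 12, Feb 13, Feb 16, Feb 17, skipping weekends) brings us to Tuesday, 2026-02-17, which is the last day of the review period.
Adding 56 calendar days to 2026-02-17 gives 2026-04-14, which is the date closing becomes effective.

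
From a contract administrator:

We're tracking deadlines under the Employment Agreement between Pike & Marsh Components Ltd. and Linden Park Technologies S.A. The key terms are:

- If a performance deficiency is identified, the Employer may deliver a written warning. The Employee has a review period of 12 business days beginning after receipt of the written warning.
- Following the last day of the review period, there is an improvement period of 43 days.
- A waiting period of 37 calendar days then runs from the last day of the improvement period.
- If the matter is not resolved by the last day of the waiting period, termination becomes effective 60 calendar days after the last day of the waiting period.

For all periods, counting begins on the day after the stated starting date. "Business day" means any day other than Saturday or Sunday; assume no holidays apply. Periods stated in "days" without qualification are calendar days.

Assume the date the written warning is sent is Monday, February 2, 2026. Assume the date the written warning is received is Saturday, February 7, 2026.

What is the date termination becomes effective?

The last day of the review period: counting 12 business days from Saturday, February 7, 2026 (Feb 9, Feb 10, Feb 11, Feb 12, …, Feb 20, Feb 23, Feb 24, skipping weekends) reaches Tuesday, February 24, 2026.
Adding 43 calendar days to February 24, 2026 gives April 8, 2026, which is the last day of the improvement period.
The last day of the waiting period: April 8, 2026 + 37 days = May 15, 2026.
The date termination becomes effective: May 15, 2026 + 60 days = July 14, 2026.

July 14, 2026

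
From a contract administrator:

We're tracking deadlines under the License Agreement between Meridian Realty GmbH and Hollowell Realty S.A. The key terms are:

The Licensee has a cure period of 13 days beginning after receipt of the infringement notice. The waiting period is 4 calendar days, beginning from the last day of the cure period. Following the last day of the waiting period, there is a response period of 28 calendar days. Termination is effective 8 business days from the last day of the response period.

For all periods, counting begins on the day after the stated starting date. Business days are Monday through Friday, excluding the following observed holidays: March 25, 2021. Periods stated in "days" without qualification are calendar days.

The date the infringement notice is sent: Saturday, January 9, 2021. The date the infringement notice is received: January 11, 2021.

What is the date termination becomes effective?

March 9, 2021

The last day of the cure period: January 11, 2021 + 13 days = January 24, 2021.
Adding 4 calendar days to January 24, 2021 gives January 28, 2021, which is the last day of the waiting period.
The last day of the response period: January 28, 2021 + 28 days = February 25, 2021.
The date termination becomes effective: 8 business days after Thursday, February 25, 2021, skipping weekends — Feb 26, Mar 1, Mar 2, Mar 3, Mar 4, Mar 5, Mar 8, Mar 9 — lands on Tuesday, March 9, 2021.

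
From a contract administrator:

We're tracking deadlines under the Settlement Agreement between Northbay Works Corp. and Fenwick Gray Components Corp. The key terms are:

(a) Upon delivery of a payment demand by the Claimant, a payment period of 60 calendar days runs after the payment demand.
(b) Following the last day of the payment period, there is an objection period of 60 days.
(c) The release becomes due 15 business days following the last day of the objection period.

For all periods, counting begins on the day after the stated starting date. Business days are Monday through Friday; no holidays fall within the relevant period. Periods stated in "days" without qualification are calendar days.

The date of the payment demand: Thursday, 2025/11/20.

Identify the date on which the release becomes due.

2026/04/10

Adding 60 calendar days to 2025/11/20 gives 2026/01/19, which is the last day of the payment period.
The last day of the objection period: 60 calendar days after 2026/01/19 is 2026/03/20.
From Friday, 2026/03/20, 15 business days (Mar 23, Mar 24, Mar 25, Mar 26, …, Apr 8, Apr 9, Apr 10, skipping weekends) brings us to Friday, 2026/04/10, which is the date on which the release becomes due.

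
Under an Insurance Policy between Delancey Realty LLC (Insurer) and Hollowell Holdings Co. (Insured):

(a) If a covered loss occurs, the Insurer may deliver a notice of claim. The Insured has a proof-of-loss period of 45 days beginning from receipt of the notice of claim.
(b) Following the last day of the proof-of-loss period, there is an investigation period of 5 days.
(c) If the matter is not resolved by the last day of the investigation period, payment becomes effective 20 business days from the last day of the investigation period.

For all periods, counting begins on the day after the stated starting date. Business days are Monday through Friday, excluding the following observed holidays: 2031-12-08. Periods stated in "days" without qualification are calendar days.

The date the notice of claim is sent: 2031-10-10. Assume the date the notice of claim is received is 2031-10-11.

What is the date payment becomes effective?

The last day of the proof-of-loss period: 45 calendar days after 2031-10-11 is 2031-11-25.
Adding 5 calendar days to 2031-11-25 gives 2031-11-30, which is the last day of the investigation period.
The date payment becomes effective: counting 20 business days from Sunday, 2031-11-30 (Dec 1, Dec 2, Dec 3, Dec 4, …, Dec 25, Dec 26, Dec 29, skipping weekends and the listed holiday on Dec 8) reaches Monday, 2031-12-29.

2031-12-29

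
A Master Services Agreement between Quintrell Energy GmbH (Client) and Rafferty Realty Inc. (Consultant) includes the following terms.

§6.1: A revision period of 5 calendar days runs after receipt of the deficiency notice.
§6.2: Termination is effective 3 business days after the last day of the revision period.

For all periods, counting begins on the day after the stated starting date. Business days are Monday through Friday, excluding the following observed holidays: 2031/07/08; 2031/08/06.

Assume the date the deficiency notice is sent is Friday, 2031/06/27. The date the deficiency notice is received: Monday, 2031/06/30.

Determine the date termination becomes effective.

Adding 5 calendar days to 2031/06/30 gives 2031/07/05, which is the last day of the revision period.
The date termination becomes effective: counting 3 business days from Saturday, 2031/07/05 (Jul 7, Jul 9, Jul 10, skipping weekends and the listed holiday on Jul 8) reaches Thursday, 2031/07/10.

2031/07/10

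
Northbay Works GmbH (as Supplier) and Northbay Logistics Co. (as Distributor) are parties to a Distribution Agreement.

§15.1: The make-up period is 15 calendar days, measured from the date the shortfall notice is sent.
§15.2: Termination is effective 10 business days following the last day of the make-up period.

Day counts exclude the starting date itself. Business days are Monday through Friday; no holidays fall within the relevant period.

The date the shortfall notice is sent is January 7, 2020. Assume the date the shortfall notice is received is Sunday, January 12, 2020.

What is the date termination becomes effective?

February 5, 2020

The last day of the make-up period: January 7, 2020 + 15 days = January 22, 2020.
The date termination becomes effective: counting 10 business days from Wednesday, January 22, 2020 (Jan 23, Jan 24, Jan 27, Jan 28, Jan 29, Jan 30, Jan 31, Feb 3, Feb 4, Feb 5, skipping weekends) reaches Wednesday, February 5, 2020.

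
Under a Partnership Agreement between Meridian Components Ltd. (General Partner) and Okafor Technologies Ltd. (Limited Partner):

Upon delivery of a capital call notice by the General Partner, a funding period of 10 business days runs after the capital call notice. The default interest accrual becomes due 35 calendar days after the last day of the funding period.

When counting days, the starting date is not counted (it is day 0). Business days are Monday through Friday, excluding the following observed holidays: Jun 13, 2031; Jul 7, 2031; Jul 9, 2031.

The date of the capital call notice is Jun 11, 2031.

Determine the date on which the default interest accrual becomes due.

Jul 31, 2031

From Wednesday, Jun 11, 2031, 10 business days (Jun 12, Jun 16, Jun 17, Jun 18, Jun 19, Jun 20, Jun 23, Jun 24, Jun 25, Jun 26, skipping weekends and the listed holiday on Jun 13) brings us to Thursday, Jun 26, 2031, which is the last day of the funding period.
Adding 35 calendar days to Jun 26, 2031 gives Jul 31, 2031, which is the date on which the default interest accrual becomes due.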